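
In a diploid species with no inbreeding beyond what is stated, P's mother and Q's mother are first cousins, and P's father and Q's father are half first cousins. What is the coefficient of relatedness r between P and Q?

Relatedness sums over independent paths through distinct common ancestors.
P and Q are related in two ways: second cousins through their mothers (r = 1/32) and half second cousins through their fathers (r = 1/64).
r = 1/32 + 1/64 = 3/64 = 0.046875.

0.046875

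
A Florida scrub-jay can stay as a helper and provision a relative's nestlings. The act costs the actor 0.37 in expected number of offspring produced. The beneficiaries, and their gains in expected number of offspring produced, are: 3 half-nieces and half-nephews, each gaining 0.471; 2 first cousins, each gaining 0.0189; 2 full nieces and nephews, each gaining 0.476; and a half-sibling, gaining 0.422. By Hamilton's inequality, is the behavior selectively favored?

Hamilton's rule: the trait is favored when the sum of r·B over every recipient exceeds the actor's cost C.
r to a half-niece or half-nephew = 1/8 (half-aunt/uncle↔niece/nephew: one path of length 3: r = (1/2)^3 = 1/8).
r to a first cousin = 1/8 (first cousins share one grandparent pair — two paths of length 4: r = 2·(1/2)^4 = 1/8).
r to a full niece or nephew = 1/4 (full aunt/uncle↔niece/nephew: two paths of length 3 through the shared grandparent pair: r = 2·(1/2)^3 = 1/4).
r to a half-sibling = 1/4 (half-sibs share one parent — one path of length 2: r = (1/2)^2 = 1/4).
Summing one r·B term per recipient: 3·0.125·0.471 + 2·0.125·0.0189 + 2·0.25·0.476 + 1·0.25·0.422 = 0.52485.
0.52485 > 0.37: the indirect benefit exceeds the cost.

Yes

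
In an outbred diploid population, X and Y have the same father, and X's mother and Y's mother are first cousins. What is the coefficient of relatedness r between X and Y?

Wright's path rule: contributions from independent ancestry routes add.
X and Y are related in two ways: half-sibs through their shared father (r = 1/4) and second cousins through their mothers (r = 1/32).
r = 1/4 + 1/32 = 9/32 = 0.28125.

0.28125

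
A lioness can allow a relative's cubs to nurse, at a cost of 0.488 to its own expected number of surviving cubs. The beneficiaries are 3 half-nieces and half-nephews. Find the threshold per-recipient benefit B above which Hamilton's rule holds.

1.3013

r to a half-niece or half-nephew = 0.125 (half-aunt/uncle↔niece/nephew: one path of length 3: r = (1/2)^3 = 1/8).
Hamilton's rule with n recipients of equal r: n·r·B > C, so B > C/(n·r) = 0.488/(3·0.125) = 1.3013.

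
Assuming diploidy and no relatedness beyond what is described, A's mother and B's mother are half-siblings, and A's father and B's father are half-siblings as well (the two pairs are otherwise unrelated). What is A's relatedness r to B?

0.125

Relatedness sums over independent paths through distinct common ancestors.
A and B are related in two ways: half first cousins through their mothers (r = 1/16) and half first cousins through their fathers (r = 1/16).
r = 1/16 + 1/16 = 1/8 = 0.125.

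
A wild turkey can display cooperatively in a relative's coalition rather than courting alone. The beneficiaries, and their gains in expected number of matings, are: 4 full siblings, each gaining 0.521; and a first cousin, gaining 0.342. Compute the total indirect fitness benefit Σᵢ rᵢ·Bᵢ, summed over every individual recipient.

r to a full sibling = 1/2 (full sibs share both parents — two paths of length 2: r = 2·(1/2)^2 = 1/2).
r to a first cousin = 1/8 (first cousins share one grandparent pair — two paths of length 4: r = 2·(1/2)^4 = 1/8).
Summing one r·B term per recipient: 4·0.5·0.521 + 1·0.125·0.342 = 1.08475.

1.08475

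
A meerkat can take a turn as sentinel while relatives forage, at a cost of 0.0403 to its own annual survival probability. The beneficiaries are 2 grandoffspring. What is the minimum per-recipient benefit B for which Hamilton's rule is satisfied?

r to a grandoffspring = 1/4 (two parent–offspring links: r = (1/2)^2 = 1/4).
Hamilton's rule with n recipients of equal r: n·r·B > C, so B > C/(n·r) = 0.0403/(2·0.25) = 0.0806.

0.0806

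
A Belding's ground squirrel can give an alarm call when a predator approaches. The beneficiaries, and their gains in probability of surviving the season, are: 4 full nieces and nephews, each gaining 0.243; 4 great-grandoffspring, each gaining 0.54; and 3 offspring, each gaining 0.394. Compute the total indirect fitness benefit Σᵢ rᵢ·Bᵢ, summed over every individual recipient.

r to a full niece or nephew = 0.25 (full aunt/uncle↔niece/nephew: two paths of length 3 through the shared grandparent pair: r = 2·(1/2)^3 = 1/4).
r to a great-grandoffspring = 1/8 (three parent–offspring links: r = (1/2)^3 = 1/8).
r to an offspring = 1/2 (one parent–offspring link: r = (1/2)^1 = 1/2).
Summing one r·B term per recipient: 4·0.25·0.243 + 4·0.125·0.54 + 3·0.5·0.394 = 1.104.

1.104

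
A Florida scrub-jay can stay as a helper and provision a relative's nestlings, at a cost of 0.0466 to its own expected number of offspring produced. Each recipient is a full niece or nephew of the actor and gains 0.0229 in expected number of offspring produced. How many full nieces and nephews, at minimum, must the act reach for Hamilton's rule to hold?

r to a full niece or nephew = 1/4 (full aunt/uncle↔niece/nephew: two paths of length 3 through the shared grandparent pair: r = 2·(1/2)^3 = 1/4).
Hamilton's rule: n·r·B > C  ⇒  n > C/(r·B) = 0.0466/(0.25·0.0229) = 8.14.
The smallest integer exceeding 8.14 is 9.

9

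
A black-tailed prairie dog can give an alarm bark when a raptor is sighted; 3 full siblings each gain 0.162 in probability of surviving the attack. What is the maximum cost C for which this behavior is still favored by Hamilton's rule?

0.243

r to a full sibling = 0.5 (full sibs share both parents — two paths of length 2: r = 2·(1/2)^2 = 1/2).
Hamilton's rule: n·r·B > C, so the trait is favored while C < n·r·B = 3·0.5·0.162 = 0.243.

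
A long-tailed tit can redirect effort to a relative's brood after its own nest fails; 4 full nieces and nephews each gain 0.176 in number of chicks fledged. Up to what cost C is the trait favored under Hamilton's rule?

0.176

r to a full niece or nephew = 1/4 (full aunt/uncle↔niece/nephew: two paths of length 3 through the shared grandparent pair: r = 2·(1/2)^3 = 1/4).
Hamilton's rule: n·r·B > C, so the trait is favored while C < n·r·B = 4·0.25·0.176 = 0.176.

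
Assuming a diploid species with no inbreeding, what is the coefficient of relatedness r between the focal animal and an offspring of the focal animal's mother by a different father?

0.25

Each parent–offspring link contributes a factor of 1/2, and independent paths through distinct common ancestors add.
Half-sibs share one parent — one path of length 2: r = (1/2)^2 = 1/4.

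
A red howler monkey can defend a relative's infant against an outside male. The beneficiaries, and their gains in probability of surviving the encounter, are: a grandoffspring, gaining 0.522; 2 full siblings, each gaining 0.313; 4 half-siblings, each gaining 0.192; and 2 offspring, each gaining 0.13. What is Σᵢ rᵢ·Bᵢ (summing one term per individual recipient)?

0.7655

r to a grandoffspring = 0.25 (two parent–offspring links: r = (1/2)^2 = 1/4).
r to a full sibling = 0.5 (full sibs share both parents — two paths of length 2: r = 2·(1/2)^2 = 1/2).
r to a half-sibling = 1/4 (half-sibs share one parent — one path of length 2: r = (1/2)^2 = 1/4).
r to an offspring = 0.5 (one parent–offspring link: r = (1/2)^1 = 1/2).
Summing one r·B term per recipient: 1·0.25·0.522 + 2·0.5·0.313 + 4·0.25·0.192 + 2·0.5·0.13 = 0.7655.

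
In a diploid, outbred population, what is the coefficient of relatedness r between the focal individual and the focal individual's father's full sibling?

Each parent–offspring link contributes a factor of 1/2, and independent paths through distinct common ancestors add.
Full aunt/uncle↔niece/nephew: two paths of length 3 through the shared grandparent pair: r = 2·(1/2)^3 = 1/4.

0.25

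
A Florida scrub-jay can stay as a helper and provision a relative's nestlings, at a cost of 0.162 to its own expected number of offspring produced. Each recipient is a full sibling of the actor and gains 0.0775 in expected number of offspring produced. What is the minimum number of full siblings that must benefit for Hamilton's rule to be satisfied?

r to a full sibling = 0.5 (full sibs share both parents — two paths of length 2: r = 2·(1/2)^2 = 1/2).
Hamilton's rule: n·r·B > C  ⇒  n > C/(r·B) = 0.162/(0.5·0.0775) = 4.181.
The smallest integer exceeding 4.181 is 5.

5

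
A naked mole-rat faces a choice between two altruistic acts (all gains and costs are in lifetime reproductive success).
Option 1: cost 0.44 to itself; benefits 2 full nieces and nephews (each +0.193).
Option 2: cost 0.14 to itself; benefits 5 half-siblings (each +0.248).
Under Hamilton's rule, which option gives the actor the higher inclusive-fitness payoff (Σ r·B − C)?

Option 2

Option 1: r to a full niece or nephew = 0.25.
Option 1: Σ r·B − C = (2·0.25·0.193) − 0.44 = -0.3435.
Option 2: r to a half-sibling = 0.25.
Option 2: Σ r·B − C = (5·0.25·0.248) − 0.14 = 0.17.
Option 2 has the higher net inclusive-fitness payoff.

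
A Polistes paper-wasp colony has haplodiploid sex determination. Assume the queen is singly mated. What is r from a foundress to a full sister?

Haplodiploid full sisters inherit their father's entire haploid genome identically (contributing 1/2) and on average half of their mother's contribution (1/2 · 1/2 = 1/4); r = 1/2 + 1/4 = 3/4.

0.75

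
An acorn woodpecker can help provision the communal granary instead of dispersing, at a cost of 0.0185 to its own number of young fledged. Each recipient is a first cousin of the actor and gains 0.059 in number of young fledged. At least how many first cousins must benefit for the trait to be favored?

r to a first cousin = 0.125 (first cousins share one grandparent pair — two paths of length 4: r = 2·(1/2)^4 = 1/8).
Hamilton's rule: n·r·B > C  ⇒  n > C/(r·B) = 0.0185/(0.125·0.059) = 2.508.
The smallest integer exceeding 2.508 is 3.

3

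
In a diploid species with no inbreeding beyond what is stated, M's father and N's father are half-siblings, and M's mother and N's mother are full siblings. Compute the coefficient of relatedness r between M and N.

With two independent routes of shared ancestry, r is the sum of the two contributions.
M and N are related in two ways: half first cousins through their fathers (r = 1/16) and first cousins through their mothers (r = 1/8).
r = 1/16 + 1/8 = 3/16 = 0.1875.

0.1875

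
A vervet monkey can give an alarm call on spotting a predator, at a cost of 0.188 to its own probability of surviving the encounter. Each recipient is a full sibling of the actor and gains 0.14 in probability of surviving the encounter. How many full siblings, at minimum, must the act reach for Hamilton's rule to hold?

r to a full sibling = 1/2 (full sibs share both parents — two paths of length 2: r = 2·(1/2)^2 = 1/2).
Hamilton's rule: n·r·B > C  ⇒  n > C/(r·B) = 0.188/(0.5·0.14) = 2.686.
The smallest integer exceeding 2.686 is 3.

3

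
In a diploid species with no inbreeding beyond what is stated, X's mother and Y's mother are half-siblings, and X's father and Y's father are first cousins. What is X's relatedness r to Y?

Wright's path rule: contributions from independent ancestry routes add.
X and Y are related in two ways: half first cousins through their mothers (r = 1/16) and second cousins through their fathers (r = 1/32).
r = 1/16 + 1/32 = 3/32 = 0.09375.

0.09375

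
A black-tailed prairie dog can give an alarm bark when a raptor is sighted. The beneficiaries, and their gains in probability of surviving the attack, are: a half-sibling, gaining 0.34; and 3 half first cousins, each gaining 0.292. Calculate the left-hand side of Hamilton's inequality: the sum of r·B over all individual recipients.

r to a half-sibling = 1/4 (half-sibs share one parent — one path of length 2: r = (1/2)^2 = 1/4).
r to a half first cousin = 0.0625 (half first cousins share one grandparent — one path of length 4: r = (1/2)^4 = 1/16).
Summing one r·B term per recipient: 1·0.25·0.34 + 3·0.0625·0.292 = 0.13975.

0.13975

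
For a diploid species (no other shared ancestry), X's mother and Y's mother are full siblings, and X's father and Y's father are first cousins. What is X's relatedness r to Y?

Relatedness sums over independent paths through distinct common ancestors.
X and Y are related in two ways: first cousins through their mothers (r = 1/8) and second cousins through their fathers (r = 1/32).
r = 1/8 + 1/32 = 0.15625.

0.15625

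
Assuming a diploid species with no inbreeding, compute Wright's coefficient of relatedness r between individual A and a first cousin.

0.125

First cousins share one grandparent pair — two paths of length 4: r = 2·(1/2)^4 = 1/8.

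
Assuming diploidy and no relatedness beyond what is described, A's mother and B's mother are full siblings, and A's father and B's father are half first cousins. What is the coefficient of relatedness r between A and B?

0.140625

Wright's path rule: contributions from independent ancestry routes add.
A and B are related in two ways: first cousins through their mothers (r = 1/8) and half second cousins through their fathers (r = 1/64).
r = 1/8 + 1/64 = 9/64 = 0.140625.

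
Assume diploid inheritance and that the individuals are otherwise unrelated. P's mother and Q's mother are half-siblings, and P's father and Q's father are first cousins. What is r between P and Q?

Wright's path rule: contributions from independent ancestry routes add.
P and Q are related in two ways: half first cousins through their mothers (r = 1/16) and second cousins through their fathers (r = 1/32).
r = 1/16 + 1/32 = 3/32 = 0.09375.

0.09375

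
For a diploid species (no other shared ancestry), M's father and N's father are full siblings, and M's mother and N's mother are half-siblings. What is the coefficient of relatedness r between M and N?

Independent pedigree routes through distinct common ancestors add.
M and N are related in two ways: first cousins through their fathers (r = 1/8) and half first cousins through their mothers (r = 1/16).
r = 1/8 + 1/16 = 3/16 = 0.1875.

0.1875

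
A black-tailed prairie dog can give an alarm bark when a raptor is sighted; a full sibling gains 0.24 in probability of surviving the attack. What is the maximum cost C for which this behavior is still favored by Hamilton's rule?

0.12

r to a full sibling = 0.5 (full sibs share both parents — two paths of length 2: r = 2·(1/2)^2 = 1/2).
Hamilton's rule: n·r·B > C, so the trait is favored while C < n·r·B = 1·0.5·0.24 = 0.12.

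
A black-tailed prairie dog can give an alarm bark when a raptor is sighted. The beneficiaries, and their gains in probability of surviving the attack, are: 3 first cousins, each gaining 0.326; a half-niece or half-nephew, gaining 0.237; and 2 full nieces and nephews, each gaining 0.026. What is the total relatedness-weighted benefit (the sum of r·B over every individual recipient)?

r to a first cousin = 1/8 (first cousins share one grandparent pair — two paths of length 4: r = 2·(1/2)^4 = 1/8).
r to a half-niece or half-nephew = 1/8 (half-aunt/uncle↔niece/nephew: one path of length 3: r = (1/2)^3 = 1/8).
r to a full niece or nephew = 0.25 (full aunt/uncle↔niece/nephew: two paths of length 3 through the shared grandparent pair: r = 2·(1/2)^3 = 1/4).
Summing one r·B term per recipient: 3·0.125·0.326 + 1·0.125·0.237 + 2·0.25·0.026 = 0.164875.

0.164875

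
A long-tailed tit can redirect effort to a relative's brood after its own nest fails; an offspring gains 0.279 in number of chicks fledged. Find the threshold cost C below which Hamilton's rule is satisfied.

0.1395

r to an offspring = 0.5 (one parent–offspring link: r = (1/2)^1 = 1/2).
Hamilton's rule: n·r·B > C, so the trait is favored while C < n·r·B = 1·0.5·0.279 = 0.1395.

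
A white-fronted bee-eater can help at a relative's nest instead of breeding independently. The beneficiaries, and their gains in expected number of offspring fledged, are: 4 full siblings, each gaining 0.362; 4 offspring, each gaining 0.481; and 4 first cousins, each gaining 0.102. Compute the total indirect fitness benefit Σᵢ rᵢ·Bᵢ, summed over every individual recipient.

r to a full sibling = 1/2 (full sibs share both parents — two paths of length 2: r = 2·(1/2)^2 = 1/2).
r to an offspring = 1/2 (one parent–offspring link: r = (1/2)^1 = 1/2).
r to a first cousin = 1/8 (first cousins share one grandparent pair — two paths of length 4: r = 2·(1/2)^4 = 1/8).
Summing one r·B term per recipient: 4·0.5·0.362 + 4·0.5·0.481 + 4·0.125·0.102 = 1.737.

1.737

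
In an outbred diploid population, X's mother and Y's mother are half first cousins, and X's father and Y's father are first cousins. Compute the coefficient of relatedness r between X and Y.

Wright's path rule: contributions from independent ancestry routes add.
X and Y are related in two ways: half second cousins through their mothers (r = 1/64) and second cousins through their fathers (r = 1/32).
r = 1/64 + 1/32 = 3/64 = 0.046875.

0.046875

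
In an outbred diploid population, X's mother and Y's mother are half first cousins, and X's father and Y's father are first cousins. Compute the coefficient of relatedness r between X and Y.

Wright's path rule: contributions from independent ancestry routes add.
X and Y are related in two ways: half second cousins through their mothers (r = 1/64) and second cousins through their fathers (r = 1/32).
r = 1/64 + 1/32 = 3/64 = 0.046875.

0.046875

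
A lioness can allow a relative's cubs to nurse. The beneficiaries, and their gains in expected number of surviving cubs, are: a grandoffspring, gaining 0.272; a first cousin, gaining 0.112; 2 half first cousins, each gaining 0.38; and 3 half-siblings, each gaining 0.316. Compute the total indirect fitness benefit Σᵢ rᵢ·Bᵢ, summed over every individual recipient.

0.3665

r to a grandoffspring = 1/4 (two parent–offspring links: r = (1/2)^2 = 1/4).
r to a first cousin = 1/8 (first cousins share one grandparent pair — two paths of length 4: r = 2·(1/2)^4 = 1/8).
r to a half first cousin = 1/16 (half first cousins share one grandparent — one path of length 4: r = (1/2)^4 = 1/16).
r to a half-sibling = 0.25 (half-sibs share one parent — one path of length 2: r = (1/2)^2 = 1/4).
Summing one r·B term per recipient: 1·0.25·0.272 + 1·0.125·0.112 + 2·0.0625·0.38 + 3·0.25·0.316 = 0.3665.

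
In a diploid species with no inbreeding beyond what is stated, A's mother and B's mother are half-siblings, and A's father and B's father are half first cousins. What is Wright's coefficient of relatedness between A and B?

Wright's path rule: contributions from independent ancestry routes add.
A and B are related in two ways: half first cousins through their mothers (r = 1/16) and half second cousins through their fathers (r = 1/64).
r = 1/16 + 1/64 = 5/64 = 0.078125.

0.078125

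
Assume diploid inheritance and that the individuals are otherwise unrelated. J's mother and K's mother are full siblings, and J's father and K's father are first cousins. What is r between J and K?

0.15625

With two independent routes of shared ancestry, r is the sum of the two contributions.
J and K are related in two ways: first cousins through their mothers (r = 1/8) and second cousins through their fathers (r = 1/32).
r = 1/8 + 1/32 = 5/32 = 0.15625.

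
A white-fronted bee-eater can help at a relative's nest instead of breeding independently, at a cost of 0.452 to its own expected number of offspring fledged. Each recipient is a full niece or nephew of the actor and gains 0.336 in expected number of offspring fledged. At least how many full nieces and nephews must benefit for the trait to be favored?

r to a full niece or nephew = 1/4 (full aunt/uncle↔niece/nephew: two paths of length 3 through the shared grandparent pair: r = 2·(1/2)^3 = 1/4).
Hamilton's rule: n·r·B > C  ⇒  n > C/(r·B) = 0.452/(0.25·0.336) = 5.381.
The smallest integer exceeding 5.381 is 6.

6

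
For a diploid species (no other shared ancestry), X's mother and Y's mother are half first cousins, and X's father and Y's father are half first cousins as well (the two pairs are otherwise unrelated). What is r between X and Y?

Relatedness sums over independent paths through distinct common ancestors.
X and Y are related in two ways: half second cousins through their mothers (r = 1/64) and half second cousins through their fathers (r = 1/64).
r = 1/64 + 1/64 = 0.03125.

0.03125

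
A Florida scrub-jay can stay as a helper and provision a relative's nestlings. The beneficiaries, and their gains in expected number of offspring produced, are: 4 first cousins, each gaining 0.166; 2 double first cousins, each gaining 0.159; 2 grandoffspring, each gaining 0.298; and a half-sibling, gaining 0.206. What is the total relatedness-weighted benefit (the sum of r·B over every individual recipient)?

r to a first cousin = 1/8 (first cousins share one grandparent pair — two paths of length 4: r = 2·(1/2)^4 = 1/8).
r to a double first cousin = 1/4 (double first cousins share both grandparent pairs — four paths of length 4: r = 4·(1/2)^4 = 1/4).
r to a grandoffspring = 0.25 (two parent–offspring links: r = (1/2)^2 = 1/4).
r to a half-sibling = 1/4 (half-sibs share one parent — one path of length 2: r = (1/2)^2 = 1/4).
Summing one r·B term per recipient: 4·0.125·0.166 + 2·0.25·0.159 + 2·0.25·0.298 + 1·0.25·0.206 = 0.363.

0.363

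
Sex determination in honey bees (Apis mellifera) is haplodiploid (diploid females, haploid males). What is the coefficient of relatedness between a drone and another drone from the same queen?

0.5

Haploid brothers each carry a random half of the queen's diploid genome, so on average they share half: r = 1/2.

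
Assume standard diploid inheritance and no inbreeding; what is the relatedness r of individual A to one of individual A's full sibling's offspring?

0.25

Each parent–offspring link contributes a factor of 1/2, and independent paths through distinct common ancestors add.
Full aunt/uncle↔niece/nephew: two paths of length 3 through the shared grandparent pair: r = 2·(1/2)^3 = 1/4.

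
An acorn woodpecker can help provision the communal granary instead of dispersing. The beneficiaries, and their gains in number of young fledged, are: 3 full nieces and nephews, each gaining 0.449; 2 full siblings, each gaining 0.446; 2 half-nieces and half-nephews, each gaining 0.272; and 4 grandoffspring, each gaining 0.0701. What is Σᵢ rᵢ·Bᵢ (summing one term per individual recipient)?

0.92085

r to a full niece or nephew = 0.25 (full aunt/uncle↔niece/nephew: two paths of length 3 through the shared grandparent pair: r = 2·(1/2)^3 = 1/4).
r to a full sibling = 1/2 (full sibs share both parents — two paths of length 2: r = 2·(1/2)^2 = 1/2).
r to a half-niece or half-nephew = 0.125 (half-aunt/uncle↔niece/nephew: one path of length 3: r = (1/2)^3 = 1/8).
r to a grandoffspring = 1/4 (two parent–offspring links: r = (1/2)^2 = 1/4).
Summing one r·B term per recipient: 3·0.25·0.449 + 2·0.5·0.446 + 2·0.125·0.272 + 4·0.25·0.0701 = 0.92085.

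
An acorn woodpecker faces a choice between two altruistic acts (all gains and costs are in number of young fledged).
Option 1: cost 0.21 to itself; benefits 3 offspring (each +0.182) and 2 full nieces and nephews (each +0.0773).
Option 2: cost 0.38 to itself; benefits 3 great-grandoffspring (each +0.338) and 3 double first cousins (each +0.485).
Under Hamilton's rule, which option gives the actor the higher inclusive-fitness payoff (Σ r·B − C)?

Option 1: r to an offspring = 0.5.
Option 1: r to a full niece or nephew = 0.25.
Option 1: Σ r·B − C = (3·0.5·0.182 + 2·0.25·0.0773) − 0.21 = 0.10165.
Option 2: r to a great-grandoffspring = 0.125.
Option 2: r to a double first cousin = 0.25.
Option 2: Σ r·B − C = (3·0.125·0.338 + 3·0.25·0.485) − 0.38 = 0.1105.
Option 2 has the higher net inclusive-fitness payoff.

Option 2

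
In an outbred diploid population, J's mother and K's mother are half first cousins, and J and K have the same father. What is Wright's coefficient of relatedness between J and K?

0.265625

Independent pedigree routes through distinct common ancestors add.
J and K are related in two ways: half second cousins through their mothers (r = 1/64) and half-sibs through their shared father (r = 1/4).
r = 1/64 + 1/4 = 0.265625.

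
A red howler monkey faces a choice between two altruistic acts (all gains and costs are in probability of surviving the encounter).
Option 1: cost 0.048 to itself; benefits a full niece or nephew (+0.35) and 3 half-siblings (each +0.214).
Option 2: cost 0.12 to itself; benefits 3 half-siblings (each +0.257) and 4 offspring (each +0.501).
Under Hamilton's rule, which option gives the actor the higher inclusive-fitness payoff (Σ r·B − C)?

Option 1: r to a full niece or nephew = 0.25.
Option 1: r to a half-sibling = 0.25.
Option 1: Σ r·B − C = (1·0.25·0.35 + 3·0.25·0.214) − 0.048 = 0.2.
Option 2: r to a half-sibling = 0.25.
Option 2: r to an offspring = 0.5.
Option 2: Σ r·B − C = (3·0.25·0.257 + 4·0.5·0.501) − 0.12 = 1.07475.
Option 2 has the higher net inclusive-fitness payoff.

Option 2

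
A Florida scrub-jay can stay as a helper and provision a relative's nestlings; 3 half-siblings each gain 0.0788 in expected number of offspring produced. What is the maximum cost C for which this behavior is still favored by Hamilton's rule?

r to a half-sibling = 1/4 (half-sibs share one parent — one path of length 2: r = (1/2)^2 = 1/4).
Hamilton's rule: n·r·B > C, so the trait is favored while C < n·r·B = 3·0.25·0.0788 = 0.0591.

0.0591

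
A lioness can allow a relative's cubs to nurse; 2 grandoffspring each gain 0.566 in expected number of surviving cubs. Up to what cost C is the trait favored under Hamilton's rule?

0.283

r to a grandoffspring = 0.25 (two parent–offspring links: r = (1/2)^2 = 1/4).
Hamilton's rule: n·r·B > C, so the trait is favored while C < n·r·B = 2·0.25·0.566 = 0.283.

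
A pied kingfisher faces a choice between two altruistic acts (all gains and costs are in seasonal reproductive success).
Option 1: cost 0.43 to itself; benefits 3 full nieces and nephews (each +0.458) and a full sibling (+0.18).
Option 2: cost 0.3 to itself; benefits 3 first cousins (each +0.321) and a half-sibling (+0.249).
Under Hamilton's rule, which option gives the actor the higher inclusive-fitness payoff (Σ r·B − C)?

Option 1: r to a full niece or nephew = 0.25.
Option 1: r to a full sibling = 0.5.
Option 1: Σ r·B − C = (3·0.25·0.458 + 1·0.5·0.18) − 0.43 = 0.0035.
Option 2: r to a first cousin = 0.125.
Option 2: r to a half-sibling = 0.25.
Option 2: Σ r·B − C = (3·0.125·0.321 + 1·0.25·0.249) − 0.3 = -0.117375.
Option 1 has the higher net inclusive-fitness payoff.

Option 1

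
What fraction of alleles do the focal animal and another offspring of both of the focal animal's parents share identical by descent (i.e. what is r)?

Each parent–offspring link contributes a factor of 1/2, and independent paths through distinct common ancestors add.
Full sibs share both parents — two paths of length 2: r = 2·(1/2)^2 = 1/2.

0.5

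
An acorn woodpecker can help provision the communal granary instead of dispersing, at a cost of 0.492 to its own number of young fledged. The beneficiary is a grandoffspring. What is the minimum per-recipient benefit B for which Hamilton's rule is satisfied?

1.968

r to a grandoffspring = 0.25 (two parent–offspring links: r = (1/2)^2 = 1/4).
Hamilton's rule with n recipients of equal r: n·r·B > C, so B > C/(n·r) = 0.492/(1·0.25) = 1.968.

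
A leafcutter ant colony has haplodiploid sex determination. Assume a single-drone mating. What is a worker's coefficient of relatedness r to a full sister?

0.75

Haplodiploid full sisters inherit their father's entire haploid genome identically (contributing 1/2) and on average half of their mother's contribution (1/2 · 1/2 = 1/4); r = 1/2 + 1/4 = 3/4.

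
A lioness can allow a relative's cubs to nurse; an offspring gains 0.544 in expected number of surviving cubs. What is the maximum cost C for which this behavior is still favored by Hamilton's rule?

r to an offspring = 0.5 (one parent–offspring link: r = (1/2)^1 = 1/2).
Hamilton's rule: n·r·B > C, so the trait is favored while C < n·r·B = 1·0.5·0.544 = 0.272.

0.272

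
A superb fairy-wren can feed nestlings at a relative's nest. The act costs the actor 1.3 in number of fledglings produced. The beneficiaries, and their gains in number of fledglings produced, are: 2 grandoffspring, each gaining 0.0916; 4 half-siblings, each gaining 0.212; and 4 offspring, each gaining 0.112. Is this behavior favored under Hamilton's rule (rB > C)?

No

Hamilton's rule: the trait is favored when the sum of r·B over every recipient exceeds the actor's cost C.
r to a grandoffspring = 1/4 (two parent–offspring links: r = (1/2)^2 = 1/4).
r to a half-sibling = 0.25 (half-sibs share one parent — one path of length 2: r = (1/2)^2 = 1/4).
r to an offspring = 1/2 (one parent–offspring link: r = (1/2)^1 = 1/2).
Summing one r·B term per recipient: 2·0.25·0.0916 + 4·0.25·0.212 + 4·0.5·0.112 = 0.4818.
0.4818 < 1.3: the indirect benefit is less than the cost.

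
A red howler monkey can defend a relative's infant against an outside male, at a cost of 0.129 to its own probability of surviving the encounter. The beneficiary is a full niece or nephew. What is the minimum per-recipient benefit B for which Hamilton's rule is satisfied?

r to a full niece or nephew = 1/4 (full aunt/uncle↔niece/nephew: two paths of length 3 through the shared grandparent pair: r = 2·(1/2)^3 = 1/4).
Hamilton's rule with n recipients of equal r: n·r·B > C, so B > C/(n·r) = 0.129/(1·0.25) = 0.516.

0.516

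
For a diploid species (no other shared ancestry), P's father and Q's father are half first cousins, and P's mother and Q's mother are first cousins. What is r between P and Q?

Independent pedigree routes through distinct common ancestors add.
P and Q are related in two ways: half second cousins through their fathers (r = 1/64) and second cousins through their mothers (r = 1/32).
r = 1/64 + 1/32 = 0.046875.

0.046875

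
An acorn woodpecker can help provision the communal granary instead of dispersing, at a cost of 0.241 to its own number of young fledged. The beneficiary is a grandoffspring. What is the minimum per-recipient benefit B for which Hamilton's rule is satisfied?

0.964

r to a grandoffspring = 1/4 (two parent–offspring links: r = (1/2)^2 = 1/4).
Hamilton's rule with n recipients of equal r: n·r·B > C, so B > C/(n·r) = 0.241/(1·0.25) = 0.964.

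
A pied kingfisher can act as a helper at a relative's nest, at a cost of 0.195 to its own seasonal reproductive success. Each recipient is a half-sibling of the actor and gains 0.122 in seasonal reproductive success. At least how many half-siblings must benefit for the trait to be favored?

7

r to a half-sibling = 0.25 (half-sibs share one parent — one path of length 2: r = (1/2)^2 = 1/4).
Hamilton's rule: n·r·B > C  ⇒  n > C/(r·B) = 0.195/(0.25·0.122) = 6.393.
The smallest integer exceeding 6.393 is 7.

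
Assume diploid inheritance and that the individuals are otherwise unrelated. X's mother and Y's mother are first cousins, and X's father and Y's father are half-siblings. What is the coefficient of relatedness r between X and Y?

0.09375

Relatedness sums over independent paths through distinct common ancestors.
X and Y are related in two ways: second cousins through their mothers (r = 1/32) and half first cousins through their fathers (r = 1/16).
r = 1/32 + 1/16 = 0.09375.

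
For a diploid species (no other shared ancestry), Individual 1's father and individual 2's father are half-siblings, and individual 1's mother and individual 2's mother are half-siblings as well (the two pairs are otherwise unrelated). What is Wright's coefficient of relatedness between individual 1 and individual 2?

With two independent routes of shared ancestry, r is the sum of the two contributions.
Individual 1 and individual 2 are related in two ways: half first cousins through their fathers (r = 1/16) and half first cousins through their mothers (r = 1/16).
r = 1/16 + 1/16 = 0.125.

0.125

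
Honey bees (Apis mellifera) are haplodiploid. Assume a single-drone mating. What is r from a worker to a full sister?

0.75

Haplodiploid full sisters inherit their father's entire haploid genome identically (contributing 1/2) and on average half of their mother's contribution (1/2 · 1/2 = 1/4); r = 1/2 + 1/4 = 3/4.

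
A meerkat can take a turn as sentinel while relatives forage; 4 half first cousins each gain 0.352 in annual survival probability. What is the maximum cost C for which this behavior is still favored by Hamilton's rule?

0.088

r to a half first cousin = 0.0625 (half first cousins share one grandparent — one path of length 4: r = (1/2)^4 = 1/16).
Hamilton's rule: n·r·B > C, so the trait is favored while C < n·r·B = 4·0.0625·0.352 = 0.088.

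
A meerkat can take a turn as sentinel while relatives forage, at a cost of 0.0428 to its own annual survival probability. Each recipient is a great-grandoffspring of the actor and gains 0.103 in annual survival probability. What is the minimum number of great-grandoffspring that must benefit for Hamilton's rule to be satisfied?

4

r to a great-grandoffspring = 0.125 (three parent–offspring links: r = (1/2)^3 = 1/8).
Hamilton's rule: n·r·B > C  ⇒  n > C/(r·B) = 0.0428/(0.125·0.103) = 3.324.
The smallest integer exceeding 3.324 is 4.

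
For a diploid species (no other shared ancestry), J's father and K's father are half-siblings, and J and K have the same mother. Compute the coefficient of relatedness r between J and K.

Wright's path rule: contributions from independent ancestry routes add.
J and K are related in two ways: half first cousins through their fathers (r = 1/16) and half-sibs through their shared mother (r = 1/4).
r = 1/16 + 1/4 = 0.3125.

0.3125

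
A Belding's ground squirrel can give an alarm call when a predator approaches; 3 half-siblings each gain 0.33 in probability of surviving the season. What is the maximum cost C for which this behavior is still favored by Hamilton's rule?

r to a half-sibling = 1/4 (half-sibs share one parent — one path of length 2: r = (1/2)^2 = 1/4).
Hamilton's rule: n·r·B > C, so the trait is favored while C < n·r·B = 3·0.25·0.33 = 0.2475.

0.2475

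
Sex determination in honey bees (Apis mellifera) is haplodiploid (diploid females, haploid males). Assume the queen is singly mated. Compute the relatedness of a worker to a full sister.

Haplodiploid full sisters inherit their father's entire haploid genome identically (contributing 1/2) and on average half of their mother's contribution (1/2 · 1/2 = 1/4); r = 1/2 + 1/4 = 3/4.

0.75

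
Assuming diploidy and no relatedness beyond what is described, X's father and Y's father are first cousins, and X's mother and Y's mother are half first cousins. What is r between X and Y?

Relatedness sums over independent paths through distinct common ancestors.
X and Y are related in two ways: second cousins through their fathers (r = 1/32) and half second cousins through their mothers (r = 1/64).
r = 1/32 + 1/64 = 0.046875.

0.046875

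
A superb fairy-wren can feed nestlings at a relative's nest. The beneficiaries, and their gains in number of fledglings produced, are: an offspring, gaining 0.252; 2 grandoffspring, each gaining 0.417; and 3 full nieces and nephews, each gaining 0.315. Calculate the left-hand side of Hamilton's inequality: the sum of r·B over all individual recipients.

0.57075

r to an offspring = 0.5 (one parent–offspring link: r = (1/2)^1 = 1/2).
r to a grandoffspring = 1/4 (two parent–offspring links: r = (1/2)^2 = 1/4).
r to a full niece or nephew = 1/4 (full aunt/uncle↔niece/nephew: two paths of length 3 through the shared grandparent pair: r = 2·(1/2)^3 = 1/4).
Summing one r·B term per recipient: 1·0.5·0.252 + 2·0.25·0.417 + 3·0.25·0.315 = 0.57075.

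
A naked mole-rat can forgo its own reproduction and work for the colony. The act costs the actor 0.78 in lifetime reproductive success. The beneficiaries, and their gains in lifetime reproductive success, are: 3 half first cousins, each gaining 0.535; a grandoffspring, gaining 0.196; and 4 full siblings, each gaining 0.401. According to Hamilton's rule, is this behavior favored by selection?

Hamilton's rule: the trait is favored when the sum of r·B over every recipient exceeds the actor's cost C.
r to a half first cousin = 0.0625 (half first cousins share one grandparent — one path of length 4: r = (1/2)^4 = 1/16).
r to a grandoffspring = 0.25 (two parent–offspring links: r = (1/2)^2 = 1/4).
r to a full sibling = 1/2 (full sibs share both parents — two paths of length 2: r = 2·(1/2)^2 = 1/2).
Summing one r·B term per recipient: 3·0.0625·0.535 + 1·0.25·0.196 + 4·0.5·0.401 = 0.9513125.
0.9513125 > 0.78: the indirect benefit exceeds the cost.

Yes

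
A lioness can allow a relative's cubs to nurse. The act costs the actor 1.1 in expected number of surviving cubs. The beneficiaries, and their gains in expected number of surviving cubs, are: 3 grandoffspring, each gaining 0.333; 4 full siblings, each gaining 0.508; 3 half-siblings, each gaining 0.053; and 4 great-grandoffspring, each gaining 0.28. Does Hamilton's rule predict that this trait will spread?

Yes

Hamilton's rule: the trait is favored when the sum of r·B over every recipient exceeds the actor's cost C.
r to a grandoffspring = 1/4 (two parent–offspring links: r = (1/2)^2 = 1/4).
r to a full sibling = 0.5 (full sibs share both parents — two paths of length 2: r = 2·(1/2)^2 = 1/2).
r to a half-sibling = 0.25 (half-sibs share one parent — one path of length 2: r = (1/2)^2 = 1/4).
r to a great-grandoffspring = 1/8 (three parent–offspring links: r = (1/2)^3 = 1/8).
Summing one r·B term per recipient: 3·0.25·0.333 + 4·0.5·0.508 + 3·0.25·0.053 + 4·0.125·0.28 = 1.4455.
1.4455 > 1.1: the indirect benefit exceeds the cost.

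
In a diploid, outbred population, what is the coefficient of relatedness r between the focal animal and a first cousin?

First cousins share one grandparent pair — two paths of length 4: r = 2·(1/2)^4 = 1/8.

0.125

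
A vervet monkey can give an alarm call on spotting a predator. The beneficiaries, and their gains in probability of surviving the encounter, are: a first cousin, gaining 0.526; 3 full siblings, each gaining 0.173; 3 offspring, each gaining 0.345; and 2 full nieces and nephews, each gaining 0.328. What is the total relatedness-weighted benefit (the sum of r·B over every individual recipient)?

r to a first cousin = 0.125 (first cousins share one grandparent pair — two paths of length 4: r = 2·(1/2)^4 = 1/8).
r to a full sibling = 0.5 (full sibs share both parents — two paths of length 2: r = 2·(1/2)^2 = 1/2).
r to an offspring = 1/2 (one parent–offspring link: r = (1/2)^1 = 1/2).
r to a full niece or nephew = 1/4 (full aunt/uncle↔niece/nephew: two paths of length 3 through the shared grandparent pair: r = 2·(1/2)^3 = 1/4).
Summing one r·B term per recipient: 1·0.125·0.526 + 3·0.5·0.173 + 3·0.5·0.345 + 2·0.25·0.328 = 1.00675.

1.00675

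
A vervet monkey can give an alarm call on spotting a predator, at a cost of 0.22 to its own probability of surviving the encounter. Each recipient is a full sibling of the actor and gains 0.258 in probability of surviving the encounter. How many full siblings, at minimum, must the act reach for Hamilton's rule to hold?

2

r to a full sibling = 0.5 (full sibs share both parents — two paths of length 2: r = 2·(1/2)^2 = 1/2).
Hamilton's rule: n·r·B > C  ⇒  n > C/(r·B) = 0.22/(0.5·0.258) = 1.705.
The smallest integer exceeding 1.705 is 2.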